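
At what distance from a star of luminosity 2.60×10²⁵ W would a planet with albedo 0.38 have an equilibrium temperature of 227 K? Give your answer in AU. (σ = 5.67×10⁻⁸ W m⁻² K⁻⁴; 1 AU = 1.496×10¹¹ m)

From T_eq⁴ = L(1−A)/(16πσd²): d = √[L(1−A)/(16πσT_eq⁴)].
d = √[2.60×10²⁵ × 0.62 / (16π × 5.67×10⁻⁸ × (227)⁴)] = 4.62×10¹⁰ m = 0.309 AU.

d ≈ 0.309 AU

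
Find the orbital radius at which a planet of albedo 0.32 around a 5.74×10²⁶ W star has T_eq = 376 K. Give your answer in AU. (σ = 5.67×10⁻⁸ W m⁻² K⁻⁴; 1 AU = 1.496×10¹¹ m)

From T_eq⁴ = L(1−A)/(16πσd²): d = √[L(1−A)/(16πσT_eq⁴)].
d = √[5.74×10²⁶ × 0.68 / (16π × 5.67×10⁻⁸ × (376)⁴)] = 8.28×10¹⁰ m = 0.553 AU.

d ≈ 0.553 AU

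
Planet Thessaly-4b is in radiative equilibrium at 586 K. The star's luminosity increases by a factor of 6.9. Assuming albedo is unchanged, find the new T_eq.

T_eq ∝ L^(1/4) · d^(−1/2).
T′ = 586 × 6.9^(1/4) = 950 K.

T_eq ≈ 950 K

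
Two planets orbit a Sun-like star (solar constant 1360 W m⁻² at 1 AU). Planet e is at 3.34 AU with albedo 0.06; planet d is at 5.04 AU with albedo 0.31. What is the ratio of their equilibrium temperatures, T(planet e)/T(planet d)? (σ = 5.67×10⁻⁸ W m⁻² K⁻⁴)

T₁/T₂ ≈ 1.327

T_eq = [S₀(1−A)/(4σd²)]^(1/4), so T ∝ (1−A)^(1/4) / √d.
T₁ = [1360×0.94/(4×5.67×10⁻⁸×3.34²)]^(1/4) = 149.93 K.
T₂ = [1360×0.69/(4×5.67×10⁻⁸×5.04²)]^(1/4) = 112.97 K.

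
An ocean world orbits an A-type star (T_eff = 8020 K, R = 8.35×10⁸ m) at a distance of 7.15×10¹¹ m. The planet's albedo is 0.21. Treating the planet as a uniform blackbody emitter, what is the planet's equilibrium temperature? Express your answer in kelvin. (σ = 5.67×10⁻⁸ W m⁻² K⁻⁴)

L = 4πR_⋆²σT_⋆⁴ = 4π(8.35×10⁸)² × 5.67×10⁻⁸ × (8020)⁴ = 2.06×10²⁷ W.
S = L/(4πd²) = 320 W m⁻².
Energy balance: absorbed = emitted ⇒ πR²·S(1−A) = 4πR²·σT_eq⁴, so T_eq⁴ = S(1−A)/(4σ).
T_eq = [320 × 0.79 / (4 × 5.67×10⁻⁸)]^(1/4) = (1.11×10⁹)^(1/4) = 183 K.

T_eq ≈ 183 K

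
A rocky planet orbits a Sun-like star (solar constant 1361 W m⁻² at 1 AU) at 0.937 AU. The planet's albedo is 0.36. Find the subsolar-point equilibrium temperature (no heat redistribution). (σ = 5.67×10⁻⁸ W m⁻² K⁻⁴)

Flux at 0.937 AU: S = 1361/0.937² = 1550 W m⁻².
At the subsolar point the surface absorbs S(1−A) and emits σT⁴ per unit area — no factor of 4, since only the local patch is in balance.
T = [1550 × 0.64 / 5.67×10⁻⁸]^(1/4) = (1.75×10¹⁰)^(1/4) = 364 K.

T_ss ≈ 364 K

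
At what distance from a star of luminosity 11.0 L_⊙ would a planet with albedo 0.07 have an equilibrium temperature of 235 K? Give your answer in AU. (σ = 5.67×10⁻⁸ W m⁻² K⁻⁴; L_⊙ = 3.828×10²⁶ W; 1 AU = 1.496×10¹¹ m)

d ≈ 4.49 AU

L = 11.0 × 3.828×10²⁶ = 4.21×10²⁷ W.
From T_eq⁴ = L(1−A)/(16πσd²): d = √[L(1−A)/(16πσT_eq⁴)].
d = √[4.21×10²⁷ × 0.93 / (16π × 5.67×10⁻⁸ × (235)⁴)] = 6.71×10¹¹ m = 4.49 AU.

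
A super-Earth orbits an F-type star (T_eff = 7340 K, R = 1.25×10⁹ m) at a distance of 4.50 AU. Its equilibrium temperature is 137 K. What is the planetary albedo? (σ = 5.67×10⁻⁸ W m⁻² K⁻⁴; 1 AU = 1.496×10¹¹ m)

A ≈ 0.86

d = 4.50 AU = 6.73×10¹¹ m.
L = 4πR_⋆²σT_⋆⁴ = 4π(1.25×10⁹)² × 5.67×10⁻⁸ × (7340)⁴ = 3.23×10²⁷ W.
S = L/(4πd²) = 567 W m⁻².
From T_eq⁴ = S(1−A)/(4σ): 1−A = 4σT_eq⁴/S.
1−A = 4 × 5.67×10⁻⁸ × (137)⁴ / 567 = 0.141.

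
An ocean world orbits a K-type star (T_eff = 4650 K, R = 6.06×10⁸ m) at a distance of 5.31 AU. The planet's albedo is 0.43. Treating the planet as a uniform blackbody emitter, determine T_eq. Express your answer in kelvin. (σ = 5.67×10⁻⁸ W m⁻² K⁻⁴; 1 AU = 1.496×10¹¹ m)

T_eq ≈ 78.9 K

d = 5.31 AU = 7.94×10¹¹ m.
L = 4πR_⋆²σT_⋆⁴ = 4π(6.06×10⁸)² × 5.67×10⁻⁸ × (4650)⁴ = 1.22×10²⁶ W.
S = L/(4πd²) = 15.4 W m⁻².
Energy balance: absorbed = emitted ⇒ πR²·S(1−A) = 4πR²·σT_eq⁴, so T_eq⁴ = S(1−A)/(4σ).
T_eq = [15.4 × 0.57 / (4 × 5.67×10⁻⁸)]^(1/4) = (3.88×10⁷)^(1/4) = 78.9 K.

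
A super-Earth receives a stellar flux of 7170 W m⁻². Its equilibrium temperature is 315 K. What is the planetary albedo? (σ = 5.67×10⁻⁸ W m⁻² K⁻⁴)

A ≈ 0.69

From T_eq⁴ = S(1−A)/(4σ): 1−A = 4σT_eq⁴/S.
1−A = 4 × 5.67×10⁻⁸ × (315)⁴ / 7170 = 0.311.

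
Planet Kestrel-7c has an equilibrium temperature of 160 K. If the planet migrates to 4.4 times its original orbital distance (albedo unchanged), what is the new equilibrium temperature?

T_eq ∝ L^(1/4) · d^(−1/2).
T′ = 160 / 4.4^(1/2) = 76.3 K.

T_eq ≈ 76.3 K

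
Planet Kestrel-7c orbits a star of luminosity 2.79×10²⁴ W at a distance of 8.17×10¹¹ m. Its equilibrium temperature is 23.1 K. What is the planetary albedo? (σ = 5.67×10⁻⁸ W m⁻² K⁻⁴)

Flux: S = L/(4πd²) = 2.79×10²⁴/(4π×(8.17×10¹¹)²) = 0.333 W m⁻².
From T_eq⁴ = S(1−A)/(4σ): 1−A = 4σT_eq⁴/S.
1−A = 4 × 5.67×10⁻⁸ × (23.1)⁴ / 0.333 = 0.194.

A ≈ 0.81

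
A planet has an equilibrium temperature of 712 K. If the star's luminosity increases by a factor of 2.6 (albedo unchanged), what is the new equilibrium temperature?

T_eq ≈ 904 K

T_eq ∝ L^(1/4) · d^(−1/2).
T′ = 712 × 2.6^(1/4) = 904 K.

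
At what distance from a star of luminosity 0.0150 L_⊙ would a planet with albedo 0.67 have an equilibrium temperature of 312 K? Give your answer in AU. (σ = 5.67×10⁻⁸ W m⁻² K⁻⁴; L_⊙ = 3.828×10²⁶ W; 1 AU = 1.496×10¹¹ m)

d ≈ 0.0560 AU

L = 0.0150 × 3.828×10²⁶ = 5.74×10²⁴ W.
From T_eq⁴ = L(1−A)/(16πσd²): d = √[L(1−A)/(16πσT_eq⁴)].
d = √[5.74×10²⁴ × 0.33 / (16π × 5.67×10⁻⁸ × (312)⁴)] = 8.38×10⁹ m = 0.0560 AU.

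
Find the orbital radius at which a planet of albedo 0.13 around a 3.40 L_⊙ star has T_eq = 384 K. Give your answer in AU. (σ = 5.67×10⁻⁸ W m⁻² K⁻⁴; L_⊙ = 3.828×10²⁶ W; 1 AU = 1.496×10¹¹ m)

L = 3.40 × 3.828×10²⁶ = 1.30×10²⁷ W.
From T_eq⁴ = L(1−A)/(16πσd²): d = √[L(1−A)/(16πσT_eq⁴)].
d = √[1.30×10²⁷ × 0.87 / (16π × 5.67×10⁻⁸ × (384)⁴)] = 1.35×10¹¹ m = 0.904 AU.

d ≈ 0.904 AU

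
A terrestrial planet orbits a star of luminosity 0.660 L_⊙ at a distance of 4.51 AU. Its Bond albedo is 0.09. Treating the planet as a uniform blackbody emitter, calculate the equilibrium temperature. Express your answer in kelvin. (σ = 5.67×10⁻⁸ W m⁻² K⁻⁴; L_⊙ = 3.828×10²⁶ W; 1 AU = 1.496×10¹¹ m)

d = 4.51 AU = 6.75×10¹¹ m.
L = 0.660 × 3.828×10²⁶ = 2.53×10²⁶ W.
Flux: S = L/(4πd²) = 2.53×10²⁶/(4π×(6.75×10¹¹)²) = 44.2 W m⁻².
Energy balance: absorbed = emitted ⇒ πR²·S(1−A) = 4πR²·σT_eq⁴, so T_eq⁴ = S(1−A)/(4σ).
T_eq = [44.2 × 0.91 / (4 × 5.67×10⁻⁸)]^(1/4) = (1.77×10⁸)^(1/4) = 115 K.

T_eq ≈ 115 K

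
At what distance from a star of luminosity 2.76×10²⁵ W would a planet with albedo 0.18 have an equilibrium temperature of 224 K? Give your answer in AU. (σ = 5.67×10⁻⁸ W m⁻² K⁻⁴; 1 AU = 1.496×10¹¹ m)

d ≈ 0.375 AU

From T_eq⁴ = L(1−A)/(16πσd²): d = √[L(1−A)/(16πσT_eq⁴)].
d = √[2.76×10²⁵ × 0.82 / (16π × 5.67×10⁻⁸ × (224)⁴)] = 5.62×10¹⁰ m = 0.375 AU.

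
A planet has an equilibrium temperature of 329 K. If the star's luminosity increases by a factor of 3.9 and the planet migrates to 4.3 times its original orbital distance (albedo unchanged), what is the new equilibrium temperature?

T_eq ≈ 223 K

T_eq ∝ L^(1/4) · d^(−1/2).
T′ = 329 × 3.9^(1/4) / 4.3^(1/2) = 223 K.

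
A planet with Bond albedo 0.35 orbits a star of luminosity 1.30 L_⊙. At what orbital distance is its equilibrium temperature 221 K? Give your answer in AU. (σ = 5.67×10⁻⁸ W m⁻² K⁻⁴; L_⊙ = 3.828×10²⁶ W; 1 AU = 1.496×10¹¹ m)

L = 1.30 × 3.828×10²⁶ = 4.98×10²⁶ W.
From T_eq⁴ = L(1−A)/(16πσd²): d = √[L(1−A)/(16πσT_eq⁴)].
d = √[4.98×10²⁶ × 0.65 / (16π × 5.67×10⁻⁸ × (221)⁴)] = 2.18×10¹¹ m = 1.46 AU.

d ≈ 1.46 AU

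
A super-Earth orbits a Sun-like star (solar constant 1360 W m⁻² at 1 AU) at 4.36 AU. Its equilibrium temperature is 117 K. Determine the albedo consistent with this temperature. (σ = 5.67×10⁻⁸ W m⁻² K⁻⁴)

Flux at 4.36 AU: S = 1360/4.36² = 71.5 W m⁻².
From T_eq⁴ = S(1−A)/(4σ): 1−A = 4σT_eq⁴/S.
1−A = 4 × 5.67×10⁻⁸ × (117)⁴ / 71.5 = 0.594.

A ≈ 0.41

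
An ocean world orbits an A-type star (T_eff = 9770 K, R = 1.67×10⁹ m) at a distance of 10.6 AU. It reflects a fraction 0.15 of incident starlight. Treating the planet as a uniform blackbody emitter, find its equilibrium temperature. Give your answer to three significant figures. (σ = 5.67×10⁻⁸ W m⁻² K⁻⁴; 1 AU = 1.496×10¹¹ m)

T_eq ≈ 215 K

d = 10.6 AU = 1.59×10¹² m.
L = 4πR_⋆²σT_⋆⁴ = 4π(1.67×10⁹)² × 5.67×10⁻⁸ × (9770)⁴ = 1.81×10²⁸ W.
S = L/(4πd²) = 573 W m⁻².
Energy balance: absorbed = emitted ⇒ πR²·S(1−A) = 4πR²·σT_eq⁴, so T_eq⁴ = S(1−A)/(4σ).
T_eq = [573 × 0.85 / (4 × 5.67×10⁻⁸)]^(1/4) = (2.15×10⁹)^(1/4) = 215 K.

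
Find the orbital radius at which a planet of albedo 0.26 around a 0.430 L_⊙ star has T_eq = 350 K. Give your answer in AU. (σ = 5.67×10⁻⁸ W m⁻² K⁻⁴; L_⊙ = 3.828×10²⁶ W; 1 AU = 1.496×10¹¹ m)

d ≈ 0.357 AU

L = 0.430 × 3.828×10²⁶ = 1.65×10²⁶ W.
From T_eq⁴ = L(1−A)/(16πσd²): d = √[L(1−A)/(16πσT_eq⁴)].
d = √[1.65×10²⁶ × 0.74 / (16π × 5.67×10⁻⁸ × (350)⁴)] = 5.34×10¹⁰ m = 0.357 AU.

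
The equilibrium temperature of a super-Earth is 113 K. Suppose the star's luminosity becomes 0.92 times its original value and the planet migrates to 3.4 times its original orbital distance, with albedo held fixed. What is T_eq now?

T_eq ∝ L^(1/4) · d^(−1/2).
T′ = 113 × 0.92^(1/4) / 3.4^(1/2) = 60.0 K.

T_eq ≈ 60.0 K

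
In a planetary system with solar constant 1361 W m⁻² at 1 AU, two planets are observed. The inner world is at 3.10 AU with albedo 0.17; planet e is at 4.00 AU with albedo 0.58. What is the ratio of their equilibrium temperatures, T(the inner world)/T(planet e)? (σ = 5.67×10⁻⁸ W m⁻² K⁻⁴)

T₁/T₂ ≈ 1.347

T_eq = [S₀(1−A)/(4σd²)]^(1/4), so T ∝ (1−A)^(1/4) / √d.
T₁ = [1361×0.83/(4×5.67×10⁻⁸×3.10²)]^(1/4) = 150.88 K.
T₂ = [1361×0.42/(4×5.67×10⁻⁸×4.00²)]^(1/4) = 112.03 K.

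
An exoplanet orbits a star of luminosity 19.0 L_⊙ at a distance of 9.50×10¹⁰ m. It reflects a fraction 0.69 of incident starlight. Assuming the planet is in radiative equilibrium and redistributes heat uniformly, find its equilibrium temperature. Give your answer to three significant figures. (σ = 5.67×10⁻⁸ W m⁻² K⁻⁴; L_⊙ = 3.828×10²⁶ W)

L = 19.0 × 3.828×10²⁶ = 7.27×10²⁷ W.
Flux: S = L/(4πd²) = 7.27×10²⁷/(4π×(9.50×10¹⁰)²) = 6.41×10⁴ W m⁻².
Energy balance: absorbed = emitted ⇒ πR²·S(1−A) = 4πR²·σT_eq⁴, so T_eq⁴ = S(1−A)/(4σ).
T_eq = [6.41×10⁴ × 0.31 / (4 × 5.67×10⁻⁸)]^(1/4) = (8.77×10¹⁰)^(1/4) = 544 K.

T_eq ≈ 544 K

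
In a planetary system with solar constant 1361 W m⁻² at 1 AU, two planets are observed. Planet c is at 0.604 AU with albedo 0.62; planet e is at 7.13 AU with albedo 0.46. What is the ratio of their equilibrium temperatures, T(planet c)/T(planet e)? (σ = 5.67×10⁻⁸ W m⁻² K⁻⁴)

T_eq = [S₀(1−A)/(4σd²)]^(1/4), so T ∝ (1−A)^(1/4) / √d.
T₁ = [1361×0.38/(4×5.67×10⁻⁸×0.604²)]^(1/4) = 281.18 K.
T₂ = [1361×0.54/(4×5.67×10⁻⁸×7.13²)]^(1/4) = 89.35 K.

T₁/T₂ ≈ 3.147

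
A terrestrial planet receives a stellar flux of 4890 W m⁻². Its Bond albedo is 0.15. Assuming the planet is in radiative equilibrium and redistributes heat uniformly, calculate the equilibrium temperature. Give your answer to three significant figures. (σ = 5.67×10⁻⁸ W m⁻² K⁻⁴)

T_eq ≈ 368 K

Energy balance: absorbed = emitted ⇒ πR²·S(1−A) = 4πR²·σT_eq⁴, so T_eq⁴ = S(1−A)/(4σ).
T_eq = [4890 × 0.85 / (4 × 5.67×10⁻⁸)]^(1/4) = (1.83×10¹⁰)^(1/4) = 368 K.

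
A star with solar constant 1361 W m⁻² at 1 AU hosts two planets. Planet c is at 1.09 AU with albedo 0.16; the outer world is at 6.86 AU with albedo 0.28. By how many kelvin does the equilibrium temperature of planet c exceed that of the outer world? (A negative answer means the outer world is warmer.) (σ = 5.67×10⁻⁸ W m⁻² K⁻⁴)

T_eq = [S₀(1−A)/(4σd²)]^(1/4), so T ∝ (1−A)^(1/4) / √d.
T₁ = [1361×0.84/(4×5.67×10⁻⁸×1.09²)]^(1/4) = 255.22 K.
T₂ = [1361×0.72/(4×5.67×10⁻⁸×6.86²)]^(1/4) = 97.89 K.

ΔT ≈ 157.3 K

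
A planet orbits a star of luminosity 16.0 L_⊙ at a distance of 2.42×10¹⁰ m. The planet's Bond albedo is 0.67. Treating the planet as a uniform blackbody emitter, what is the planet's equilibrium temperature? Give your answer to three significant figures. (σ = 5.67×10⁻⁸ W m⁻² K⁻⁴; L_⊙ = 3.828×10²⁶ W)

T_eq ≈ 1050 K

L = 16.0 × 3.828×10²⁶ = 6.12×10²⁷ W.
Flux: S = L/(4πd²) = 6.12×10²⁷/(4π×(2.42×10¹⁰)²) = 8.32×10⁵ W m⁻².
Energy balance: absorbed = emitted ⇒ πR²·S(1−A) = 4πR²·σT_eq⁴, so T_eq⁴ = S(1−A)/(4σ).
T_eq = [8.32×10⁵ × 0.33 / (4 × 5.67×10⁻⁸)]^(1/4) = (1.21×10¹²)^(1/4) = 1050 K.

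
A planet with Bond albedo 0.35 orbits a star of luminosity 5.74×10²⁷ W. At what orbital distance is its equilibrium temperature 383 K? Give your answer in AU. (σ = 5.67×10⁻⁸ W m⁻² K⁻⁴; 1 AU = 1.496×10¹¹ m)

d ≈ 1.65 AU

From T_eq⁴ = L(1−A)/(16πσd²): d = √[L(1−A)/(16πσT_eq⁴)].
d = √[5.74×10²⁷ × 0.65 / (16π × 5.67×10⁻⁸ × (383)⁴)] = 2.47×10¹¹ m = 1.65 AU.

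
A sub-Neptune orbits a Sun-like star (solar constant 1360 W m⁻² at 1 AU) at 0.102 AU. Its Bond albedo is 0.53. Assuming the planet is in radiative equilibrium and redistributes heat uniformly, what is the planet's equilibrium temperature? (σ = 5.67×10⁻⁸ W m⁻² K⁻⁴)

T_eq ≈ 721 K

Flux at 0.102 AU: S = 1360/0.102² = 1.31×10⁵ W m⁻².
Energy balance: absorbed = emitted ⇒ πR²·S(1−A) = 4πR²·σT_eq⁴, so T_eq⁴ = S(1−A)/(4σ).
T_eq = [1.31×10⁵ × 0.47 / (4 × 5.67×10⁻⁸)]^(1/4) = (2.71×10¹¹)^(1/4) = 721 K.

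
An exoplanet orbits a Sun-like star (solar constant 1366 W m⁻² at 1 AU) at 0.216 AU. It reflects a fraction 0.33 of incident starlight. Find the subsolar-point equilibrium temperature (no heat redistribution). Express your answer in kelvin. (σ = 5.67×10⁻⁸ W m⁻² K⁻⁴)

Flux at 0.216 AU: S = 1366/0.216² = 2.93×10⁴ W m⁻².
At the subsolar point the surface absorbs S(1−A) and emits σT⁴ per unit area — no factor of 4, since only the local patch is in balance.
T = [2.93×10⁴ × 0.67 / 5.67×10⁻⁸]^(1/4) = (3.46×10¹¹)^(1/4) = 767 K.

T_ss ≈ 767 K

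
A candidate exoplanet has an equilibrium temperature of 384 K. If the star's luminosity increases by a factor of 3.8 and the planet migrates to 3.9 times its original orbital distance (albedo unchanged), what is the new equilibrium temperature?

T_eq ∝ L^(1/4) · d^(−1/2).
T′ = 384 × 3.8^(1/4) / 3.9^(1/2) = 271 K.

T_eq ≈ 271 K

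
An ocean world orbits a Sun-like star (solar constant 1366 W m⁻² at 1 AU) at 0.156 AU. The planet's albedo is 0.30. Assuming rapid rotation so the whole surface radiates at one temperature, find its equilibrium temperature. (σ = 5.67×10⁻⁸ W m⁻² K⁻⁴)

Flux at 0.156 AU: S = 1366/0.156² = 5.61×10⁴ W m⁻².
Energy balance: absorbed = emitted ⇒ πR²·S(1−A) = 4πR²·σT_eq⁴, so T_eq⁴ = S(1−A)/(4σ).
T_eq = [5.61×10⁴ × 0.70 / (4 × 5.67×10⁻⁸)]^(1/4) = (1.73×10¹¹)^(1/4) = 645 K.

T_eq ≈ 645 K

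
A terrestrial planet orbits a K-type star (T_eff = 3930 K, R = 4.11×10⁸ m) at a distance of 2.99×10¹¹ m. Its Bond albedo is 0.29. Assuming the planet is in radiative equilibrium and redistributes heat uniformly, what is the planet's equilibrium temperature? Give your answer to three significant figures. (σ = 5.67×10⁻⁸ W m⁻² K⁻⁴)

T_eq ≈ 94.6 K

L = 4πR_⋆²σT_⋆⁴ = 4π(4.11×10⁸)² × 5.67×10⁻⁸ × (3930)⁴ = 2.87×10²⁵ W.
S = L/(4πd²) = 25.6 W m⁻².
Energy balance: absorbed = emitted ⇒ πR²·S(1−A) = 4πR²·σT_eq⁴, so T_eq⁴ = S(1−A)/(4σ).
T_eq = [25.6 × 0.71 / (4 × 5.67×10⁻⁸)]^(1/4) = (8.00×10⁷)^(1/4) = 94.6 K.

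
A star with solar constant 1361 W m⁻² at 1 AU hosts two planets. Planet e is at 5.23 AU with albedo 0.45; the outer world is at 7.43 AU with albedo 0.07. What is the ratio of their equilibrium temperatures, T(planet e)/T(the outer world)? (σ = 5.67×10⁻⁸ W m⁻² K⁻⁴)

T_eq = [S₀(1−A)/(4σd²)]^(1/4), so T ∝ (1−A)^(1/4) / √d.
T₁ = [1361×0.55/(4×5.67×10⁻⁸×5.23²)]^(1/4) = 104.81 K.
T₂ = [1361×0.93/(4×5.67×10⁻⁸×7.43²)]^(1/4) = 100.27 K.

T₁/T₂ ≈ 1.045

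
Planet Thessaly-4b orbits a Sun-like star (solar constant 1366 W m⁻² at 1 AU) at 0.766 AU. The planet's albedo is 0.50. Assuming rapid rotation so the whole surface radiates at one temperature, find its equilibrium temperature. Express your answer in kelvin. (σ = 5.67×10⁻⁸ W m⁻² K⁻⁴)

T_eq ≈ 268 K

Flux at 0.766 AU: S = 1366/0.766² = 2330 W m⁻².
Energy balance: absorbed = emitted ⇒ πR²·S(1−A) = 4πR²·σT_eq⁴, so T_eq⁴ = S(1−A)/(4σ).
T_eq = [2330 × 0.50 / (4 × 5.67×10⁻⁸)]^(1/4) = (5.13×10⁹)^(1/4) = 268 K.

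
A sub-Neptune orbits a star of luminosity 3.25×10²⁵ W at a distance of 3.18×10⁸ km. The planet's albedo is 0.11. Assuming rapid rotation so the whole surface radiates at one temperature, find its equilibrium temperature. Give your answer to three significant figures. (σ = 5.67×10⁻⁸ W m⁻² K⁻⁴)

d = 3.18×10⁸ km = 3.18×10¹¹ m.
Flux: S = L/(4πd²) = 3.25×10²⁵/(4π×(3.18×10¹¹)²) = 25.6 W m⁻².
Energy balance: absorbed = emitted ⇒ πR²·S(1−A) = 4πR²·σT_eq⁴, so T_eq⁴ = S(1−A)/(4σ).
T_eq = [25.6 × 0.89 / (4 × 5.67×10⁻⁸)]^(1/4) = (1.00×10⁸)^(1/4) = 100 K.

T_eq ≈ 100 K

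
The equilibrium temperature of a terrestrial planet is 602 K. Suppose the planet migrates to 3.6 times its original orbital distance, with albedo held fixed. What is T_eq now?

T_eq ∝ L^(1/4) · d^(−1/2).
T′ = 602 / 3.6^(1/2) = 317 K.

T_eq ≈ 317 K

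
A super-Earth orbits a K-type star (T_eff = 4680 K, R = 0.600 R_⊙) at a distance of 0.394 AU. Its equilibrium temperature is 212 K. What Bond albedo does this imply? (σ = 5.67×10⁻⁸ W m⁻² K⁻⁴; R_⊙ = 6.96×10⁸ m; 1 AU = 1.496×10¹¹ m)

A ≈ 0.66

R_⋆ = 0.600 × 6.96×10⁸ = 4.18×10⁸ m.
d = 0.394 AU = 5.89×10¹⁰ m.
L = 4πR_⋆²σT_⋆⁴ = 4π(4.18×10⁸)² × 5.67×10⁻⁸ × (4680)⁴ = 5.96×10²⁵ W.
S = L/(4πd²) = 1370 W m⁻².
From T_eq⁴ = S(1−A)/(4σ): 1−A = 4σT_eq⁴/S.
1−A = 4 × 5.67×10⁻⁸ × (212)⁴ / 1370 = 0.336.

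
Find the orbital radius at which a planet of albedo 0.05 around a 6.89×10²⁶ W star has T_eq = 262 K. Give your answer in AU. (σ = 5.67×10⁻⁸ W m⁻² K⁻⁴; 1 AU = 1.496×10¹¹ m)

From T_eq⁴ = L(1−A)/(16πσd²): d = √[L(1−A)/(16πσT_eq⁴)].
d = √[6.89×10²⁶ × 0.95 / (16π × 5.67×10⁻⁸ × (262)⁴)] = 2.21×10¹¹ m = 1.48 AU.

d ≈ 1.48 AU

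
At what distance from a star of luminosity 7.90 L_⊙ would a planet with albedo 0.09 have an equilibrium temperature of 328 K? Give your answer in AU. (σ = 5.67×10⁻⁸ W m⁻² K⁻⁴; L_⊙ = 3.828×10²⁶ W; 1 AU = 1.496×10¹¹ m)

d ≈ 1.93 AU

L = 7.90 × 3.828×10²⁶ = 3.02×10²⁷ W.
From T_eq⁴ = L(1−A)/(16πσd²): d = √[L(1−A)/(16πσT_eq⁴)].
d = √[3.02×10²⁷ × 0.91 / (16π × 5.67×10⁻⁸ × (328)⁴)] = 2.89×10¹¹ m = 1.93 AU.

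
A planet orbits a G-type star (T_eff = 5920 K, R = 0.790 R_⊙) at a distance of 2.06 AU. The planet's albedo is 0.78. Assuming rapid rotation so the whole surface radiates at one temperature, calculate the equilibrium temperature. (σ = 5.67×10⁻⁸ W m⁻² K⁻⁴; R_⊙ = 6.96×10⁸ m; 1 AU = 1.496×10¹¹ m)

R_⋆ = 0.790 × 6.96×10⁸ = 5.50×10⁸ m.
d = 2.06 AU = 3.08×10¹¹ m.
L = 4πR_⋆²σT_⋆⁴ = 4π(5.50×10⁸)² × 5.67×10⁻⁸ × (5920)⁴ = 2.65×10²⁶ W.
S = L/(4πd²) = 222 W m⁻².
Energy balance: absorbed = emitted ⇒ πR²·S(1−A) = 4πR²·σT_eq⁴, so T_eq⁴ = S(1−A)/(4σ).
T_eq = [222 × 0.22 / (4 × 5.67×10⁻⁸)]^(1/4) = (2.15×10⁸)^(1/4) = 121 K.

T_eq ≈ 121 K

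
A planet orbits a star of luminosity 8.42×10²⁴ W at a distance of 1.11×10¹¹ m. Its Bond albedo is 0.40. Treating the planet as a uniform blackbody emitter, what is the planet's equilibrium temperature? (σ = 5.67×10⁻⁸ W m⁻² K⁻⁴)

Flux: S = L/(4πd²) = 8.42×10²⁴/(4π×(1.11×10¹¹)²) = 54.4 W m⁻².
Energy balance: absorbed = emitted ⇒ πR²·S(1−A) = 4πR²·σT_eq⁴, so T_eq⁴ = S(1−A)/(4σ).
T_eq = [54.4 × 0.60 / (4 × 5.67×10⁻⁸)]^(1/4) = (1.44×10⁸)^(1/4) = 110 K.

T_eq ≈ 110 K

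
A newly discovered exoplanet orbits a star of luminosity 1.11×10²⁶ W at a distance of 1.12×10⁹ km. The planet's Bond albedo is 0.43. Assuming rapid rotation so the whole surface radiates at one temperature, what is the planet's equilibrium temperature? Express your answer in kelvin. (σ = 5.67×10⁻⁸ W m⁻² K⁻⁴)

d = 1.12×10⁹ km = 1.12×10¹² m.
Flux: S = L/(4πd²) = 1.11×10²⁶/(4π×(1.12×10¹²)²) = 7.04 W m⁻².
Energy balance: absorbed = emitted ⇒ πR²·S(1−A) = 4πR²·σT_eq⁴, so T_eq⁴ = S(1−A)/(4σ).
T_eq = [7.04 × 0.57 / (4 × 5.67×10⁻⁸)]^(1/4) = (1.77×10⁷)^(1/4) = 64.9 K.

T_eq ≈ 64.9 K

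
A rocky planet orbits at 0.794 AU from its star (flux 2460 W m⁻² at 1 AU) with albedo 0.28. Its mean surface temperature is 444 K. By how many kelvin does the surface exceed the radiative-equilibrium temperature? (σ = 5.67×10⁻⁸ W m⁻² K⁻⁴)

ΔT ≈ 110.4 K

S = 2460/0.794² = 3902 W m⁻².
T_eq = [S(1−A)/(4σ)]^(1/4) = [3902×0.72/(4×5.67×10⁻⁸)]^(1/4) = 333.6 K.
ΔT = T_surf − T_eq = 444 − 333.6.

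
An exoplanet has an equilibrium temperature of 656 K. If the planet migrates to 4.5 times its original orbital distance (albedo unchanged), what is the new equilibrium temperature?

T_eq ∝ L^(1/4) · d^(−1/2).
T′ = 656 / 4.5^(1/2) = 309 K.

T_eq ≈ 309 K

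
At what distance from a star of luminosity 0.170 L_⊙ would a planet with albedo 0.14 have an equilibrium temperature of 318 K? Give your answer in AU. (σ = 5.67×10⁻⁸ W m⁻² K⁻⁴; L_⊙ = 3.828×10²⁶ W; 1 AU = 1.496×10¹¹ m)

d ≈ 0.293 AU

L = 0.170 × 3.828×10²⁶ = 6.51×10²⁵ W.
From T_eq⁴ = L(1−A)/(16πσd²): d = √[L(1−A)/(16πσT_eq⁴)].
d = √[6.51×10²⁵ × 0.86 / (16π × 5.67×10⁻⁸ × (318)⁴)] = 4.38×10¹⁰ m = 0.293 AU.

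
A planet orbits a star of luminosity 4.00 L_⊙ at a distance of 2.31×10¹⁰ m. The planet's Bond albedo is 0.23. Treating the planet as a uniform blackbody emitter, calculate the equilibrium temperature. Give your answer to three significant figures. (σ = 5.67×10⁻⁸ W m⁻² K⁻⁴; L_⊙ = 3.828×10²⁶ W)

T_eq ≈ 938 K

L = 4.00 × 3.828×10²⁶ = 1.53×10²⁷ W.
Flux: S = L/(4πd²) = 1.53×10²⁷/(4π×(2.31×10¹⁰)²) = 2.28×10⁵ W m⁻².
Energy balance: absorbed = emitted ⇒ πR²·S(1−A) = 4πR²·σT_eq⁴, so T_eq⁴ = S(1−A)/(4σ).
T_eq = [2.28×10⁵ × 0.77 / (4 × 5.67×10⁻⁸)]^(1/4) = (7.75×10¹¹)^(1/4) = 938 K.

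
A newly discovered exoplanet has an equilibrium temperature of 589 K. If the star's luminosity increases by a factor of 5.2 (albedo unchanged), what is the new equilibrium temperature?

T_eq ∝ L^(1/4) · d^(−1/2).
T′ = 589 × 5.2^(1/4) = 889 K.

T_eq ≈ 889 K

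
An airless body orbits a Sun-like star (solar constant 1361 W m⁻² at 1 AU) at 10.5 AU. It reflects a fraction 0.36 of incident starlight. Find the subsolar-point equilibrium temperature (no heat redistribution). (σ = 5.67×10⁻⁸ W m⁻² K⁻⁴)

Flux at 10.5 AU: S = 1361/10.5² = 12.3 W m⁻².
At the subsolar point the surface absorbs S(1−A) and emits σT⁴ per unit area — no factor of 4, since only the local patch is in balance.
T = [12.3 × 0.64 / 5.67×10⁻⁸]^(1/4) = (1.39×10⁸)^(1/4) = 109 K.

T_ss ≈ 109 K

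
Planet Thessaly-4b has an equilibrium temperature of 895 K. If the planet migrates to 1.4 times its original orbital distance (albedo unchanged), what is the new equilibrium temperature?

T_eq ∝ L^(1/4) · d^(−1/2).
T′ = 895 / 1.4^(1/2) = 756 K.

T_eq ≈ 756 K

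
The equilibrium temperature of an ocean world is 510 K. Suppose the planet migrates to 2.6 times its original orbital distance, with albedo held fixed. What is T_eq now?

T_eq ≈ 316 K

T_eq ∝ L^(1/4) · d^(−1/2).
T′ = 510 / 2.6^(1/2) = 316 K.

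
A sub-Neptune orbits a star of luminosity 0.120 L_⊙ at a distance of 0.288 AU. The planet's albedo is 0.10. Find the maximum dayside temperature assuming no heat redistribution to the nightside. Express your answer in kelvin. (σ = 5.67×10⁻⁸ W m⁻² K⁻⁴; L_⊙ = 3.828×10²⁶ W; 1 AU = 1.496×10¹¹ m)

d = 0.288 AU = 4.31×10¹⁰ m.
L = 0.120 × 3.828×10²⁶ = 4.59×10²⁵ W.
Flux: S = L/(4πd²) = 4.59×10²⁵/(4π×(4.31×10¹⁰)²) = 1970 W m⁻².
With no redistribution each surface element balances locally: S(1−A) = σT⁴.
T = [1970 × 0.90 / 5.67×10⁻⁸]^(1/4) = (3.13×10¹⁰)^(1/4) = 420 K.

T_ss ≈ 420 K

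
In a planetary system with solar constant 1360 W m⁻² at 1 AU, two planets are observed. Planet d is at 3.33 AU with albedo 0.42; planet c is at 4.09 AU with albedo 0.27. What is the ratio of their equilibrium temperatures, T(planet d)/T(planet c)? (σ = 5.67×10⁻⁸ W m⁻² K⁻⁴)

T₁/T₂ ≈ 1.046

T_eq = [S₀(1−A)/(4σd²)]^(1/4), so T ∝ (1−A)^(1/4) / √d.
T₁ = [1360×0.58/(4×5.67×10⁻⁸×3.33²)]^(1/4) = 133.08 K.
T₂ = [1360×0.73/(4×5.67×10⁻⁸×4.09²)]^(1/4) = 127.19 K.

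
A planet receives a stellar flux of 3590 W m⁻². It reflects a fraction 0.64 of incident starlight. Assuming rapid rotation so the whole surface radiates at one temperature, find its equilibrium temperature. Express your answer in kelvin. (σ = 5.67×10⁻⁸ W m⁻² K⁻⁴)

Energy balance: absorbed = emitted ⇒ πR²·S(1−A) = 4πR²·σT_eq⁴, so T_eq⁴ = S(1−A)/(4σ).
T_eq = [3590 × 0.36 / (4 × 5.67×10⁻⁸)]^(1/4) = (5.70×10⁹)^(1/4) = 275 K.

T_eq ≈ 275 K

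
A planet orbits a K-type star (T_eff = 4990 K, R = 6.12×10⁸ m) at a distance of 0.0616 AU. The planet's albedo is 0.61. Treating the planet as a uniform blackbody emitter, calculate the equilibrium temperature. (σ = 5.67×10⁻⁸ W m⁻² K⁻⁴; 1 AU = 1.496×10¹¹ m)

d = 0.0616 AU = 9.22×10⁹ m.
L = 4πR_⋆²σT_⋆⁴ = 4π(6.12×10⁸)² × 5.67×10⁻⁸ × (4990)⁴ = 1.65×10²⁶ W.
S = L/(4πd²) = 1.55×10⁵ W m⁻².
Energy balance: absorbed = emitted ⇒ πR²·S(1−A) = 4πR²·σT_eq⁴, so T_eq⁴ = S(1−A)/(4σ).
T_eq = [1.55×10⁵ × 0.39 / (4 × 5.67×10⁻⁸)]^(1/4) = (2.67×10¹¹)^(1/4) = 719 K.

T_eq ≈ 719 K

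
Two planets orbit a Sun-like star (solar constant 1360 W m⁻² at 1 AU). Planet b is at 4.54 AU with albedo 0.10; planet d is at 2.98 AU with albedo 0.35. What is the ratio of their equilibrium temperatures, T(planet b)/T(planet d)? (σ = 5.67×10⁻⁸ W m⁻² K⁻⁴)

T₁/T₂ ≈ 0.879

T_eq = [S₀(1−A)/(4σd²)]^(1/4), so T ∝ (1−A)^(1/4) / √d.
T₁ = [1360×0.90/(4×5.67×10⁻⁸×4.54²)]^(1/4) = 127.21 K.
T₂ = [1360×0.65/(4×5.67×10⁻⁸×2.98²)]^(1/4) = 144.74 K.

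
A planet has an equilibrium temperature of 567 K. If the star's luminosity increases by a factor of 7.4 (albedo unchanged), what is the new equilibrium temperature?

T_eq ∝ L^(1/4) · d^(−1/2).
T′ = 567 × 7.4^(1/4) = 935 K.

T_eq ≈ 935 K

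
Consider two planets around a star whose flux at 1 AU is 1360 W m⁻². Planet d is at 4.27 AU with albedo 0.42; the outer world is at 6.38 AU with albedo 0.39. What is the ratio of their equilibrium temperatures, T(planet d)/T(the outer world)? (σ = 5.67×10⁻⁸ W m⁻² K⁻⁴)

T_eq = [S₀(1−A)/(4σd²)]^(1/4), so T ∝ (1−A)^(1/4) / √d.
T₁ = [1360×0.58/(4×5.67×10⁻⁸×4.27²)]^(1/4) = 117.52 K.
T₂ = [1360×0.61/(4×5.67×10⁻⁸×6.38²)]^(1/4) = 97.36 K.

T₁/T₂ ≈ 1.207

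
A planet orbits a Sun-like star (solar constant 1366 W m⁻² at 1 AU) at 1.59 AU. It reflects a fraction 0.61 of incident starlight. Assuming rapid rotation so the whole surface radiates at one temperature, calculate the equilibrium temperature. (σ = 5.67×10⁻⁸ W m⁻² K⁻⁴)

T_eq ≈ 175 K

Flux at 1.59 AU: S = 1366/1.59² = 540 W m⁻².
Energy balance: absorbed = emitted ⇒ πR²·S(1−A) = 4πR²·σT_eq⁴, so T_eq⁴ = S(1−A)/(4σ).
T_eq = [540 × 0.39 / (4 × 5.67×10⁻⁸)]^(1/4) = (9.29×10⁸)^(1/4) = 175 K.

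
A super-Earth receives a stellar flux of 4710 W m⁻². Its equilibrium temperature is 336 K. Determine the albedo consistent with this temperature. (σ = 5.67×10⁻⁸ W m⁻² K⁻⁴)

From T_eq⁴ = S(1−A)/(4σ): 1−A = 4σT_eq⁴/S.
1−A = 4 × 5.67×10⁻⁸ × (336)⁴ / 4710 = 0.614.

A ≈ 0.39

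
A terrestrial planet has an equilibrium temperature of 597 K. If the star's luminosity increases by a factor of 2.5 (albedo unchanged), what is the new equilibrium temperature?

T_eq ≈ 751 K

T_eq ∝ L^(1/4) · d^(−1/2).
T′ = 597 × 2.5^(1/4) = 751 K.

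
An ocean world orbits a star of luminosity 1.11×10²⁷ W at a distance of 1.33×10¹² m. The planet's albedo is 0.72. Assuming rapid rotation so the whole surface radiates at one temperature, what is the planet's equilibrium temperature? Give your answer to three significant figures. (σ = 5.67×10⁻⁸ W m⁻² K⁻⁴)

Flux: S = L/(4πd²) = 1.11×10²⁷/(4π×(1.33×10¹²)²) = 49.9 W m⁻².
Energy balance: absorbed = emitted ⇒ πR²·S(1−A) = 4πR²·σT_eq⁴, so T_eq⁴ = S(1−A)/(4σ).
T_eq = [49.9 × 0.28 / (4 × 5.67×10⁻⁸)]^(1/4) = (6.16×10⁷)^(1/4) = 88.6 K.

T_eq ≈ 88.6 K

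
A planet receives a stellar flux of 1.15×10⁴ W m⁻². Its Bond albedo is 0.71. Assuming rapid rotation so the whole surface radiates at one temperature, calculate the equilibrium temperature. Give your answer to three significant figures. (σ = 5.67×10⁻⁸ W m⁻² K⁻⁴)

Energy balance: absorbed = emitted ⇒ πR²·S(1−A) = 4πR²·σT_eq⁴, so T_eq⁴ = S(1−A)/(4σ).
T_eq = [1.15×10⁴ × 0.29 / (4 × 5.67×10⁻⁸)]^(1/4) = (1.47×10¹⁰)^(1/4) = 348 K.

T_eq ≈ 348 K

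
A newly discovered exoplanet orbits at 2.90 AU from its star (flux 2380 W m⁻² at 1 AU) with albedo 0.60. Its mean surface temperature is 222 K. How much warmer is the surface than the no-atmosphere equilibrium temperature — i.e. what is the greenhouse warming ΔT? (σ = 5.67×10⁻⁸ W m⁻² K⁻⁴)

ΔT ≈ 72.5 K

S = 2380/2.90² = 283.0 W m⁻².
T_eq = [S(1−A)/(4σ)]^(1/4) = [283.0×0.40/(4×5.67×10⁻⁸)]^(1/4) = 149.5 K.
ΔT = T_surf − T_eq = 222 − 149.5.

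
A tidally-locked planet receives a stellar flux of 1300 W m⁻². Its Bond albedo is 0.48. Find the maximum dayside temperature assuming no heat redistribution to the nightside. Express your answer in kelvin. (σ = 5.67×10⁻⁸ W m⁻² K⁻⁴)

With no redistribution each surface element balances locally: S(1−A) = σT⁴.
T = [1300 × 0.52 / 5.67×10⁻⁸]^(1/4) = (1.19×10¹⁰)^(1/4) = 330 K.

T_ss ≈ 330 K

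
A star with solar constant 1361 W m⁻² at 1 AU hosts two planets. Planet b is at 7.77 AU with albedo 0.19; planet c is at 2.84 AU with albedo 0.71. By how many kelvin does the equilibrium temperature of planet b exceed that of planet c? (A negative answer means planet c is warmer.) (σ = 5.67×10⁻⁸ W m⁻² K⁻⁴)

T_eq = [S₀(1−A)/(4σd²)]^(1/4), so T ∝ (1−A)^(1/4) / √d.
T₁ = [1361×0.81/(4×5.67×10⁻⁸×7.77²)]^(1/4) = 94.72 K.
T₂ = [1361×0.29/(4×5.67×10⁻⁸×2.84²)]^(1/4) = 121.20 K.

ΔT ≈ -26.5 K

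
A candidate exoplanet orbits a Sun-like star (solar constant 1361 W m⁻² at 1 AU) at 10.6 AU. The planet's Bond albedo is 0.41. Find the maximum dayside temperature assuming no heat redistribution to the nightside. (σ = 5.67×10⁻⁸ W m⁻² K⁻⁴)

T_ss ≈ 106 K

Flux at 10.6 AU: S = 1361/10.6² = 12.1 W m⁻².
With no redistribution each surface element balances locally: S(1−A) = σT⁴.
T = [12.1 × 0.59 / 5.67×10⁻⁸]^(1/4) = (1.26×10⁸)^(1/4) = 106 K.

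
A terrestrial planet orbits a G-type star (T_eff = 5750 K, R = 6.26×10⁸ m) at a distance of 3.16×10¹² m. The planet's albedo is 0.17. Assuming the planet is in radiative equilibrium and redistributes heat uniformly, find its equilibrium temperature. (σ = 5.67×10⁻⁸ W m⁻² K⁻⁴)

L = 4πR_⋆²σT_⋆⁴ = 4π(6.26×10⁸)² × 5.67×10⁻⁸ × (5750)⁴ = 3.05×10²⁶ W.
S = L/(4πd²) = 2.43 W m⁻².
Energy balance: absorbed = emitted ⇒ πR²·S(1−A) = 4πR²·σT_eq⁴, so T_eq⁴ = S(1−A)/(4σ).
T_eq = [2.43 × 0.83 / (4 × 5.67×10⁻⁸)]^(1/4) = (8.90×10⁶)^(1/4) = 54.6 K.

T_eq ≈ 54.6 K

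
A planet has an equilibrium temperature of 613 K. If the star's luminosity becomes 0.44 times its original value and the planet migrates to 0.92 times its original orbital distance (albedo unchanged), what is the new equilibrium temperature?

T_eq ∝ L^(1/4) · d^(−1/2).
T′ = 613 × 0.44^(1/4) / 0.92^(1/2) = 521 K.

T_eq ≈ 521 K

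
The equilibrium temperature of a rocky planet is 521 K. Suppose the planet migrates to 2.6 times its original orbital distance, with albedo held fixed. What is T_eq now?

T_eq ∝ L^(1/4) · d^(−1/2).
T′ = 521 / 2.6^(1/2) = 323 K.

T_eq ≈ 323 K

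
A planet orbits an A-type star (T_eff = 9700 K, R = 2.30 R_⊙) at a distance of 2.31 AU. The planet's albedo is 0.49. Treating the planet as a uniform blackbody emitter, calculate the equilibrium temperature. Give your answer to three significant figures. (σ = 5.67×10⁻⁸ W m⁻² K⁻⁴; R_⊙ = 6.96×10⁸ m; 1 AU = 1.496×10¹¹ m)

T_eq ≈ 394 K

R_⋆ = 2.30 × 6.96×10⁸ = 1.60×10⁹ m.
d = 2.31 AU = 3.46×10¹¹ m.
L = 4πR_⋆²σT_⋆⁴ = 4π(1.60×10⁹)² × 5.67×10⁻⁸ × (9700)⁴ = 1.62×10²⁸ W.
S = L/(4πd²) = 1.08×10⁴ W m⁻².
Energy balance: absorbed = emitted ⇒ πR²·S(1−A) = 4πR²·σT_eq⁴, so T_eq⁴ = S(1−A)/(4σ).
T_eq = [1.08×10⁴ × 0.51 / (4 × 5.67×10⁻⁸)]^(1/4) = (2.42×10¹⁰)^(1/4) = 394 K.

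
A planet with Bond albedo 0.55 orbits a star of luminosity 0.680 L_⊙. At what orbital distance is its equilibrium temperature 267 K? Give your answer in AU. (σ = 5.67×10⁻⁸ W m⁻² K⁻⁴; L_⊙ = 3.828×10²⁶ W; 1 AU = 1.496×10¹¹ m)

L = 0.680 × 3.828×10²⁶ = 2.60×10²⁶ W.
From T_eq⁴ = L(1−A)/(16πσd²): d = √[L(1−A)/(16πσT_eq⁴)].
d = √[2.60×10²⁶ × 0.45 / (16π × 5.67×10⁻⁸ × (267)⁴)] = 8.99×10¹⁰ m = 0.601 AU.

d ≈ 0.601 AU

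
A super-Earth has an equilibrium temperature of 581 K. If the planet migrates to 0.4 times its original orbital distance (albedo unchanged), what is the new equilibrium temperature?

T_eq ∝ L^(1/4) · d^(−1/2).
T′ = 581 / 0.4^(1/2) = 919 K.

T_eq ≈ 919 K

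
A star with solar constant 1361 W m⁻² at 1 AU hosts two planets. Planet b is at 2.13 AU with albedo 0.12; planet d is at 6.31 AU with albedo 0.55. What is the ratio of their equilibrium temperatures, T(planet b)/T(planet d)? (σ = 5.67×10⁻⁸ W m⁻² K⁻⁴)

T₁/T₂ ≈ 2.035

T_eq = [S₀(1−A)/(4σd²)]^(1/4), so T ∝ (1−A)^(1/4) / √d.
T₁ = [1361×0.88/(4×5.67×10⁻⁸×2.13²)]^(1/4) = 184.71 K.
T₂ = [1361×0.45/(4×5.67×10⁻⁸×6.31²)]^(1/4) = 90.75 K.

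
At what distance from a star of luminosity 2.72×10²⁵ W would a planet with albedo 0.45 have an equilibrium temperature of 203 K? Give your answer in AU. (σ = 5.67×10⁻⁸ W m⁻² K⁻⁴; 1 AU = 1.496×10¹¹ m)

d ≈ 0.372 AU

From T_eq⁴ = L(1−A)/(16πσd²): d = √[L(1−A)/(16πσT_eq⁴)].
d = √[2.72×10²⁵ × 0.55 / (16π × 5.67×10⁻⁸ × (203)⁴)] = 5.56×10¹⁰ m = 0.372 AU.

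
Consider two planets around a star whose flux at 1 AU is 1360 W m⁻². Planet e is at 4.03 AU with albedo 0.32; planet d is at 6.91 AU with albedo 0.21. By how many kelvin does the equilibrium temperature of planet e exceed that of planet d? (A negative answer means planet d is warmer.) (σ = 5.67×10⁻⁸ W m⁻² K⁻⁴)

T_eq = [S₀(1−A)/(4σd²)]^(1/4), so T ∝ (1−A)^(1/4) / √d.
T₁ = [1360×0.68/(4×5.67×10⁻⁸×4.03²)]^(1/4) = 125.88 K.
T₂ = [1360×0.79/(4×5.67×10⁻⁸×6.91²)]^(1/4) = 99.80 K.

ΔT ≈ 26.1 K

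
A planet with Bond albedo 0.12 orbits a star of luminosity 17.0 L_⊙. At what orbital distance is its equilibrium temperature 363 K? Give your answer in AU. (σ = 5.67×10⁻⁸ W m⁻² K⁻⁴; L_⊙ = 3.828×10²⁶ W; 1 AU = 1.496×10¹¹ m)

d ≈ 2.27 AU

L = 17.0 × 3.828×10²⁶ = 6.51×10²⁷ W.
From T_eq⁴ = L(1−A)/(16πσd²): d = √[L(1−A)/(16πσT_eq⁴)].
d = √[6.51×10²⁷ × 0.88 / (16π × 5.67×10⁻⁸ × (363)⁴)] = 3.40×10¹¹ m = 2.27 AU.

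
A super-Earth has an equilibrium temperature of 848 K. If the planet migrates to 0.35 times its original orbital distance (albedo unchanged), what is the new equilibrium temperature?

T_eq ≈ 1430 K

T_eq ∝ L^(1/4) · d^(−1/2).
T′ = 848 / 0.35^(1/2) = 1430 K.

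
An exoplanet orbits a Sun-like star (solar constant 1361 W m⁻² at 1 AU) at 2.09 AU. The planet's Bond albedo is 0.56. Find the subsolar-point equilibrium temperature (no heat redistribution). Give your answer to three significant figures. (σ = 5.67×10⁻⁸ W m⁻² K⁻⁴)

Flux at 2.09 AU: S = 1361/2.09² = 312 W m⁻².
At the subsolar point the surface absorbs S(1−A) and emits σT⁴ per unit area — no factor of 4, since only the local patch is in balance.
T = [312 × 0.44 / 5.67×10⁻⁸]^(1/4) = (2.42×10⁹)^(1/4) = 222 K.

T_ss ≈ 222 K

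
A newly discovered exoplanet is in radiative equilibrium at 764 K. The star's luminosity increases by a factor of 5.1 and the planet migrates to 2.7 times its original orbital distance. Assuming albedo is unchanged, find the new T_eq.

T_eq ≈ 699 K

T_eq ∝ L^(1/4) · d^(−1/2).
T′ = 764 × 5.1^(1/4) / 2.7^(1/2) = 699 K.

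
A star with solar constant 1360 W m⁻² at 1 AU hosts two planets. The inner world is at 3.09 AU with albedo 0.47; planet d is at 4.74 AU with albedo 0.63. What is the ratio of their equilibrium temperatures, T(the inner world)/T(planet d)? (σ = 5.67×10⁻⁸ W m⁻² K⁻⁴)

T₁/T₂ ≈ 1.355

T_eq = [S₀(1−A)/(4σd²)]^(1/4), so T ∝ (1−A)^(1/4) / √d.
T₁ = [1360×0.53/(4×5.67×10⁻⁸×3.09²)]^(1/4) = 135.07 K.
T₂ = [1360×0.37/(4×5.67×10⁻⁸×4.74²)]^(1/4) = 99.69 K.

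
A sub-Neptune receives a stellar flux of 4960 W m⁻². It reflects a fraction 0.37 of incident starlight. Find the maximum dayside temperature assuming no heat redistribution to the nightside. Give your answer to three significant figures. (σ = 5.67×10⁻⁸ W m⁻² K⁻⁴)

With no redistribution each surface element balances locally: S(1−A) = σT⁴.
T = [4960 × 0.63 / 5.67×10⁻⁸]^(1/4) = (5.51×10¹⁰)^(1/4) = 485 K.

T_ss ≈ 485 K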